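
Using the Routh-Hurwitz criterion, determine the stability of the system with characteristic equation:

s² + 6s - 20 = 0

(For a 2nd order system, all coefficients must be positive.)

Coefficients: 1, 6, -20. c=-20 not positive, so system is unstable.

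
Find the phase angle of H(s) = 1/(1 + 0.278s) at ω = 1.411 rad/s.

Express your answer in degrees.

Phase = -arctan(ωτ) = -arctan(1.411 × 0.278) = -21.4°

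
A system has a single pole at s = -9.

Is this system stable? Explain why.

Pole at s = -9 is in the left half-plane. Stable.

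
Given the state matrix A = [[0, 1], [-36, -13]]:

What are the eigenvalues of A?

det(A - λI) = λ² - (-13)λ + 36 = (λ - (-9))(λ - (-4)). Eigenvalues: -9, -4.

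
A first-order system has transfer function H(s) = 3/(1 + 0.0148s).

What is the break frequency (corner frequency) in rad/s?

Corner frequency = 1/τ = 1/0.0148 = 67.568 rad/s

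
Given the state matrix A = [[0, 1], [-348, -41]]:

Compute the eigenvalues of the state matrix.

det(A - λI) = λ² - (-41)λ + 348 = (λ - (-12))(λ - (-29)). Eigenvalues: -12, -29.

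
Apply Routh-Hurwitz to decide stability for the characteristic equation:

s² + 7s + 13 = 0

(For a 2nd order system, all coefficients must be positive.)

Coefficients: 1, 7, 13. All positive, so system is stable.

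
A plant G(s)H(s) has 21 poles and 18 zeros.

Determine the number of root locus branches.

Root locus has n branches where n = number of poles = 21.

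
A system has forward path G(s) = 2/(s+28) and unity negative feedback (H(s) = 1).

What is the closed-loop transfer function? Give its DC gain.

T(s) = G/(1+GH) = [2/(s+28)] / [1 + 2/(s+28)] = 2/(s+28+2) = 2/(s+30). DC gain = 2/30 = 0.0667.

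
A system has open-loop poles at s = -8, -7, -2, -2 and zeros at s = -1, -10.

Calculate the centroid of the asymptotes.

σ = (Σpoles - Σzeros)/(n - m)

σ = (Σpoles - Σzeros)/(n - m) = (-19 - (-11))/(4 - 2) = -8/2 = -4.0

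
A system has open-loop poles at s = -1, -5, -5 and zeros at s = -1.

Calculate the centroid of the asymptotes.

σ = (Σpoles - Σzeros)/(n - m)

σ = (Σpoles - Σzeros)/(n - m) = (-11 - (-1))/(3 - 1) = -10/2 = -5.0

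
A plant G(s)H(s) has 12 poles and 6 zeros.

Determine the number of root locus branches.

Root locus has n branches where n = number of poles = 12.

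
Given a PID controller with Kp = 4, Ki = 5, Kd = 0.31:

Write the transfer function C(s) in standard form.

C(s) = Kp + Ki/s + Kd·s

Substituting values: C(s) = 4 + 5/s + 0.31s = (0.31s² + 4s + 5)/s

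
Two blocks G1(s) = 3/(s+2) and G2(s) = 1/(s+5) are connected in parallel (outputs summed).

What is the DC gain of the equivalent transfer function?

Parallel: G_eq = G1 + G2. DC gain = G1(0) + G2(0) = 3/2 + 1/5 = 1.5 + 0.2 = 1.7.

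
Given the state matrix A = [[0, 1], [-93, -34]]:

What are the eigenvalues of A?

det(A - λI) = λ² - (-34)λ + 93 = (λ - (-3))(λ - (-31)). Eigenvalues: -3, -31.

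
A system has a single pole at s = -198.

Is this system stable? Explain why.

Pole at s = -198 is in the left half-plane. Stable.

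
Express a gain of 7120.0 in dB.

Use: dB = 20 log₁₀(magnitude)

dB = 20 log₁₀(7120.0) = 77.0 dB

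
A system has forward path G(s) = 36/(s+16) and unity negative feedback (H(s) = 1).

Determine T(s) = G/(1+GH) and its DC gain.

T(s) = G/(1+GH) = [36/(s+16)] / [1 + 36/(s+16)] = 36/(s+16+36) = 36/(s+52). DC gain = 36/52 = 0.6923.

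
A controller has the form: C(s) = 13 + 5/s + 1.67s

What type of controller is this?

This is a Proportional-Integral-Derivative (PID) controller.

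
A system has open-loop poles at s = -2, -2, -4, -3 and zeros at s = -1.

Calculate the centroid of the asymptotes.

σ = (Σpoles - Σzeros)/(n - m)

σ = (Σpoles - Σzeros)/(n - m) = (-11 - (-1))/(4 - 1) = -10/3 = -3.33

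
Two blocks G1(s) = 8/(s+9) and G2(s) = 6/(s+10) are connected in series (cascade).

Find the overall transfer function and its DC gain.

Series: multiply transfer functions. G_eq = 8/(s+9) × 6/(s+10) = 48/((s+9)(s+10)). DC gain = 48/(9×10) = 0.5333.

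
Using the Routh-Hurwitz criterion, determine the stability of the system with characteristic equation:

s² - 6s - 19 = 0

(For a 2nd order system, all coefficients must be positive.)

Coefficients: 1, -6, -19. b=-6, c=-19 not positive, so system is unstable.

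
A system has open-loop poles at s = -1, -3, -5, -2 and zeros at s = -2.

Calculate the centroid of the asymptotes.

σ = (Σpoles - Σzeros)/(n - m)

σ = (Σpoles - Σzeros)/(n - m) = (-11 - (-2))/(4 - 1) = -9/3 = -3.0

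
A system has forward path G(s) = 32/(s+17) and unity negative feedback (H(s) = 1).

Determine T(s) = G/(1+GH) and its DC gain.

T(s) = G/(1+GH) = [32/(s+17)] / [1 + 32/(s+17)] = 32/(s+17+32) = 32/(s+49). DC gain = 32/49 = 0.6531.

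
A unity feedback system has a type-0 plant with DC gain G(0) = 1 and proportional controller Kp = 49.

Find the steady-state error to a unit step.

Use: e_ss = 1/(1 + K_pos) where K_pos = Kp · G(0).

K_pos = Kp · G(0) = 49 × 1 = 49. e_ss = 1/(1 + 49) = 0.02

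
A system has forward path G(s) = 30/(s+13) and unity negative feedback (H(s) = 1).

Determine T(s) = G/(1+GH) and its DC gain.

T(s) = G/(1+GH) = [30/(s+13)] / [1 + 30/(s+13)] = 30/(s+13+30) = 30/(s+43). DC gain = 30/43 = 0.6977.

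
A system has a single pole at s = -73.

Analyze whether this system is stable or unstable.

Pole at s = -73 is in the left half-plane. Stable.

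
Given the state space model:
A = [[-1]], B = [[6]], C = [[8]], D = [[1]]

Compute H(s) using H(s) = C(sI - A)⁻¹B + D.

(sI - A)⁻¹ = 1/(s + 1). H(s) = 8×6/(s + 1) + 1 = (s + 49)/(s + 1).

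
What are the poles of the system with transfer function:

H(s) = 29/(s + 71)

Pole is where denominator = 0: s + 71 = 0, so s = -71.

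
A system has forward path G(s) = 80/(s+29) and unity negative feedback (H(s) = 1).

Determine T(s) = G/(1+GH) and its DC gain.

T(s) = G/(1+GH) = [80/(s+29)] / [1 + 80/(s+29)] = 80/(s+29+80) = 80/(s+109). DC gain = 80/109 = 0.7339.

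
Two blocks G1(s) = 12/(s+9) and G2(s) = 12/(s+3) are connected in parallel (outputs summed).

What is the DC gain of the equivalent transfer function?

Parallel: G_eq = G1 + G2. DC gain = G1(0) + G2(0) = 12/9 + 12/3 = 1.3333 + 4 = 5.3333.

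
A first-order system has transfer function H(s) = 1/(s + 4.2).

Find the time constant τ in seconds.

For H(s) = 1/(s + 1/τ), the pole is at -1/τ = -4.2, so τ = 1/4.2 = 0.2381 s.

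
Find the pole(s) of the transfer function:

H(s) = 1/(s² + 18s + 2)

Discriminant = 18² - 4×1×2 = 324 - 8 = 316 > 0, so two distinct real poles. Using quadratic formula: s = (-18 ± √316)/(2×1) = (-18 ± √316)/2, with √316 ≈ 17.7764. s₁ ≈ -0.1118, s₂ ≈ -17.8882. Poles: s₁ = -0.1118, s₂ = -17.8882.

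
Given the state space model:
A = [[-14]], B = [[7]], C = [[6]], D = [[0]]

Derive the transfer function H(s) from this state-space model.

(sI - A)⁻¹ = 1/(s + 14). H(s) = 6 × 7/(s + 14) + 0 = 42/(s + 14).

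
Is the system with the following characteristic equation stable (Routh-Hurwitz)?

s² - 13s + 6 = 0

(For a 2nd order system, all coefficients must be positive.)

Coefficients: 1, -13, 6. b=-13 not positive, so system is unstable.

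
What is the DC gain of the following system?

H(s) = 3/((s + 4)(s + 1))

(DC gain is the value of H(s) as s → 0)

DC gain = H(0) = 3/(4 × 1) = 3/4 = 0.75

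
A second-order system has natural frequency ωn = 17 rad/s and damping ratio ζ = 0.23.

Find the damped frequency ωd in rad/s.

ωd = ωn√(1 - ζ²) = 17√(1 - 0.23²) = 16.54 rad/s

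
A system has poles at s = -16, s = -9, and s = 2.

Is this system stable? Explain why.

Pole(s) at s = 2 are not in the left half-plane. System is unstable.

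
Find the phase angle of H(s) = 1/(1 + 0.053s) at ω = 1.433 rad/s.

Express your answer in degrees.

Phase = -arctan(ωτ) = -arctan(1.433 × 0.053) = -4.3°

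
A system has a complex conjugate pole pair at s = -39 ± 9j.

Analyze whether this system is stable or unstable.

Real part of poles is -39 (< 0, left half-plane). Stable.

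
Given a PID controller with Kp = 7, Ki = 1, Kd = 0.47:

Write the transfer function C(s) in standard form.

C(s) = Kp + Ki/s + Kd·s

Substituting values: C(s) = 7 + 1/s + 0.47s = (0.47s² + 7s + 1)/s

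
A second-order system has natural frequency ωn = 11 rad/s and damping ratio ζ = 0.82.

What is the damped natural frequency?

ωd = ωn√(1 - ζ²) = 11√(1 - 0.82²) = 6.3 rad/s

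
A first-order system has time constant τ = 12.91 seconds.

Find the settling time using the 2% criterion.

For first-order system, 2% settling time ≈ 4τ = 4 × 12.91 = 51.64 s.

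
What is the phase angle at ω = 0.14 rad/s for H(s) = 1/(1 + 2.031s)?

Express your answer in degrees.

Phase = -arctan(ωτ) = -arctan(0.14 × 2.031) = -15.9°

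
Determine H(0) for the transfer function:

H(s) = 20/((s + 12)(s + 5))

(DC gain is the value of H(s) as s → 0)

DC gain = H(0) = 20/(12 × 5) = 20/60 = 0.3333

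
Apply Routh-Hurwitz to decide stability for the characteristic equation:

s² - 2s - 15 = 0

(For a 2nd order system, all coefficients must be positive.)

Coefficients: 1, -2, -15. b=-2, c=-15 not positive, so system is unstable.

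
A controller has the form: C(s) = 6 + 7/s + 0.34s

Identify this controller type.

This is a Proportional-Integral-Derivative (PID) controller.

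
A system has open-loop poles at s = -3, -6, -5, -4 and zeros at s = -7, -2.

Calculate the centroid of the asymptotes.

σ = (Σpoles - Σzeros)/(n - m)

σ = (Σpoles - Σzeros)/(n - m) = (-18 - (-9))/(4 - 2) = -9/2 = -4.5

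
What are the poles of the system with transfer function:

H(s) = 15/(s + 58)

Pole is where denominator = 0: s + 58 = 0, so s = -58.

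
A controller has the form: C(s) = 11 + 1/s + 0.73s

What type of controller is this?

This is a Proportional-Integral-Derivative (PID) controller.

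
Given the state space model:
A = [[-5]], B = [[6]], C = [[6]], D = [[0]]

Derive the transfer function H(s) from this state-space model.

(sI - A)⁻¹ = 1/(s + 5). H(s) = 6 × 6/(s + 5) + 0 = 36/(s + 5).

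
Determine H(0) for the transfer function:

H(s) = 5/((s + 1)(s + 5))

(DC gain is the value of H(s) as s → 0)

DC gain = H(0) = 5/(1 × 5) = 5/5 = 1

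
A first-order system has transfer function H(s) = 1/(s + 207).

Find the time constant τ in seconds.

For H(s) = 1/(s + 1/τ), the pole is at -1/τ = -207, so τ = 1/207 = 0.0048 s.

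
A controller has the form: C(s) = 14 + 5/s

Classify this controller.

This is a Proportional-Integral (PI) controller.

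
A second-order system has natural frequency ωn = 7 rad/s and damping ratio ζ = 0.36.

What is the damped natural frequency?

ωd = ωn√(1 - ζ²) = 7√(1 - 0.36²) = 6.53 rad/s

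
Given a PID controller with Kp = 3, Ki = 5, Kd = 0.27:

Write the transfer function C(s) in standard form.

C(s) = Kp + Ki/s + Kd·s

Substituting values: C(s) = 3 + 5/s + 0.27s = (0.27s² + 3s + 5)/s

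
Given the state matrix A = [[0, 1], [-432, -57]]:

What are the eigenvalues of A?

det(A - λI) = λ² - (-57)λ + 432 = (λ - (-9))(λ - (-48)). Eigenvalues: -9, -48.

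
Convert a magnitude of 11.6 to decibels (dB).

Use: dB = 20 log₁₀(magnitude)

dB = 20 log₁₀(11.6) = 21.3 dB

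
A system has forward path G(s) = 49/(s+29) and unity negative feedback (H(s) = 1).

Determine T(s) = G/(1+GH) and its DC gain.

T(s) = G/(1+GH) = [49/(s+29)] / [1 + 49/(s+29)] = 49/(s+29+49) = 49/(s+78). DC gain = 49/78 = 0.6282.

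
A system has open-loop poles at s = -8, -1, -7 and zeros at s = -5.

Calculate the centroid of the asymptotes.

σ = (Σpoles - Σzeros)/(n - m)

σ = (Σpoles - Σzeros)/(n - m) = (-16 - (-5))/(3 - 1) = -11/2 = -5.5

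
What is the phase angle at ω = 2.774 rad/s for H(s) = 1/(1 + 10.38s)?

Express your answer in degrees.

Phase = -arctan(ωτ) = -arctan(2.774 × 10.38) = -88.0°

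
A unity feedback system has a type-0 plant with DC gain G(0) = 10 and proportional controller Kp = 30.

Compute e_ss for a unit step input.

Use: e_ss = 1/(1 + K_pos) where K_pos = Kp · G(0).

K_pos = Kp · G(0) = 30 × 10 = 300. e_ss = 1/(1 + 300) = 0.0033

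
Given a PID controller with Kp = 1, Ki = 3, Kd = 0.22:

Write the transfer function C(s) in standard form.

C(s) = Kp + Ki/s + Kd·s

Substituting values: C(s) = 1 + 3/s + 0.22s = (0.22s² + s + 3)/s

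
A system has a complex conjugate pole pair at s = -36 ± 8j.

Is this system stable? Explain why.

Real part of poles is -36 (< 0, left half-plane). Stable.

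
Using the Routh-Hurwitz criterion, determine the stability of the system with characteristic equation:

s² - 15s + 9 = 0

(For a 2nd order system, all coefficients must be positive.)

Coefficients: 1, -15, 9. b=-15 not positive, so system is unstable.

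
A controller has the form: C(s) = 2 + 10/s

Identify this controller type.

This is a Proportional-Integral (PI) controller.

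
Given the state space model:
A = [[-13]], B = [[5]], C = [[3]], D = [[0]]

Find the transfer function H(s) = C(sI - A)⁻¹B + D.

(sI - A)⁻¹ = 1/(s + 13). H(s) = 3 × 5/(s + 13) + 0 = 15/(s + 13).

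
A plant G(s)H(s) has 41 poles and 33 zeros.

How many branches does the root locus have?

Root locus has n branches where n = number of poles = 41.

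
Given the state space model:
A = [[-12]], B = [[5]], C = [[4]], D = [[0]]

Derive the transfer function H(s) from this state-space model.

(sI - A)⁻¹ = 1/(s + 12). H(s) = 4 × 5/(s + 12) + 0 = 20/(s + 12).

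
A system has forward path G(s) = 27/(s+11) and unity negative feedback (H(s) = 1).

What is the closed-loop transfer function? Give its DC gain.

T(s) = G/(1+GH) = [27/(s+11)] / [1 + 27/(s+11)] = 27/(s+11+27) = 27/(s+38). DC gain = 27/38 = 0.7105.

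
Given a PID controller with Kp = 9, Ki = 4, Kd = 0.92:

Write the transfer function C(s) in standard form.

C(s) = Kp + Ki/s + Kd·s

Substituting values: C(s) = 9 + 4/s + 0.92s = (0.92s² + 9s + 4)/s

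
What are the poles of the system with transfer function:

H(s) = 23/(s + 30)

Pole is where denominator = 0: s + 30 = 0, so s = -30.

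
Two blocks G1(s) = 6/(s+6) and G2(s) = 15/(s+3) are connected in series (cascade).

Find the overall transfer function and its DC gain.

Series: multiply transfer functions. G_eq = 6/(s+6) × 15/(s+3) = 90/((s+6)(s+3)). DC gain = 90/(6×3) = 5.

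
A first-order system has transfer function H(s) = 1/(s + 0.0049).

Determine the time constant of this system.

For H(s) = 1/(s + 1/τ), the pole is at -1/τ = -0.0049, so τ = 1/0.0049 = 204.1 s.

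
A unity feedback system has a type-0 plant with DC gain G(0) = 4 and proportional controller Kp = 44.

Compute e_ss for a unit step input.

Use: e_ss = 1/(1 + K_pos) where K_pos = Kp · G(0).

K_pos = Kp · G(0) = 44 × 4 = 176. e_ss = 1/(1 + 176) = 0.0056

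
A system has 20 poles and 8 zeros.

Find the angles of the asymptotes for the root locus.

n - m = 20 - 8 = 12. Angles: θk = (2k + 1)·180°/12 = 15°, 45°, 75°, 105°, 135°, 165°, 195°, 225°, 255°, 285°, 315°, 345°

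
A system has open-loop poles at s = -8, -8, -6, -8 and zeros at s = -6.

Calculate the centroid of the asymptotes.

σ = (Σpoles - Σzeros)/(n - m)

σ = (Σpoles - Σzeros)/(n - m) = (-30 - (-6))/(4 - 1) = -24/3 = -8.0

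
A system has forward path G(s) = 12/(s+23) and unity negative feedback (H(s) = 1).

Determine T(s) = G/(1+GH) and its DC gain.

T(s) = G/(1+GH) = [12/(s+23)] / [1 + 12/(s+23)] = 12/(s+23+12) = 12/(s+35). DC gain = 12/35 = 0.3429.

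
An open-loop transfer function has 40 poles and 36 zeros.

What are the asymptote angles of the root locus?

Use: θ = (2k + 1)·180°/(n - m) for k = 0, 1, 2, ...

n - m = 40 - 36 = 4. Angles: θk = (2k + 1)·180°/4 = 45°, 135°, 225°, 315°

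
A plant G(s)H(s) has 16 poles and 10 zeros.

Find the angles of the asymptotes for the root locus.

n - m = 16 - 10 = 6. Angles: θk = (2k + 1)·180°/6 = 30°, 90°, 150°, 210°, 270°, 330°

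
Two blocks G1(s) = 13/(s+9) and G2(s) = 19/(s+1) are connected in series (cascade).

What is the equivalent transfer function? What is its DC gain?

Series: multiply transfer functions. G_eq = 13/(s+9) × 19/(s+1) = 247/((s+9)(s+1)). DC gain = 247/(9×1) = 27.4444.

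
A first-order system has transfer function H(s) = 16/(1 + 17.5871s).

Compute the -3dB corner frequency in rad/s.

Corner frequency = 1/τ = 1/17.5871 = 0.057 rad/s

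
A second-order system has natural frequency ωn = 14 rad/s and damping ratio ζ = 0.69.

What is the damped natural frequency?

ωd = ωn√(1 - ζ²) = 14√(1 - 0.69²) = 10.13 rad/s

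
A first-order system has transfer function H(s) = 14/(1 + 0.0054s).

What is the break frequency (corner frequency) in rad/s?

Corner frequency = 1/τ = 1/0.0054 = 185.185 rad/s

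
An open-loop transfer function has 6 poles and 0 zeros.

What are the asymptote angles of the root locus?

n - m = 6 - 0 = 6. Angles: θk = (2k + 1)·180°/6 = 30°, 90°, 150°, 210°, 270°, 330°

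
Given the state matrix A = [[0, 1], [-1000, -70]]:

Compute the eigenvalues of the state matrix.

det(A - λI) = λ² - (-70)λ + 1000 = (λ - (-50))(λ - (-20)). Eigenvalues: -50, -20.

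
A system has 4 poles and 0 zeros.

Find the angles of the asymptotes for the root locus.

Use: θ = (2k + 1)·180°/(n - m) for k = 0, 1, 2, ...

n - m = 4 - 0 = 4. Angles: θk = (2k + 1)·180°/4 = 45°, 135°, 225°, 315°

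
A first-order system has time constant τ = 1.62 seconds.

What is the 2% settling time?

For first-order system, 2% settling time ≈ 4τ = 4 × 1.62 = 6.48 s.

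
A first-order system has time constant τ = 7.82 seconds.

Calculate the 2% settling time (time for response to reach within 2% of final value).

For first-order system, 2% settling time ≈ 4τ = 4 × 7.82 = 31.28 s.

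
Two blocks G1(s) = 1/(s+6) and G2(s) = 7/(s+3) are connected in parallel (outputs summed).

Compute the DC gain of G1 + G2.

Parallel: G_eq = G1 + G2. DC gain = G1(0) + G2(0) = 1/6 + 7/3 = 0.1667 + 2.3333 = 2.5.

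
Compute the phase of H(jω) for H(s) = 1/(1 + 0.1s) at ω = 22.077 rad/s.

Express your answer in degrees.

Phase = -arctan(ωτ) = -arctan(22.077 × 0.1) = -65.6°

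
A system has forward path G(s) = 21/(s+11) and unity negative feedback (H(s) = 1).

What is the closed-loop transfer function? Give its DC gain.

T(s) = G/(1+GH) = [21/(s+11)] / [1 + 21/(s+11)] = 21/(s+11+21) = 21/(s+32). DC gain = 21/32 = 0.65625.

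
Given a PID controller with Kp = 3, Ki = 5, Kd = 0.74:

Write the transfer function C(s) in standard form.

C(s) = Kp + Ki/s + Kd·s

Substituting values: C(s) = 3 + 5/s + 0.74s = (0.74s² + 3s + 5)/s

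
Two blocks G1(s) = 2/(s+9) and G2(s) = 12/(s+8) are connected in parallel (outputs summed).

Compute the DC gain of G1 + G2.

Parallel: G_eq = G1 + G2. DC gain = G1(0) + G2(0) = 2/9 + 12/8 = 0.2222 + 1.5 = 1.7222.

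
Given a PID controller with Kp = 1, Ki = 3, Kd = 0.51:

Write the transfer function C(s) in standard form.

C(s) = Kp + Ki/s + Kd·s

Substituting values: C(s) = 1 + 3/s + 0.51s = (0.51s² + s + 3)/s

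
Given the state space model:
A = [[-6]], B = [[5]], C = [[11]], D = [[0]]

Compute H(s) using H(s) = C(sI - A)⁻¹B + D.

(sI - A)⁻¹ = 1/(s + 6). H(s) = 11 × 5/(s + 6) + 0 = 55/(s + 6).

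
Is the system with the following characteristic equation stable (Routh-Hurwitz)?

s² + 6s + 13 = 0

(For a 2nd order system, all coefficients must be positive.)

Coefficients: 1, 6, 13. All positive, so system is stable.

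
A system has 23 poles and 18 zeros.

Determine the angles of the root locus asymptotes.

n - m = 23 - 18 = 5. Angles: θk = (2k + 1)·180°/5 = 36°, 108°, 180°, 252°, 324°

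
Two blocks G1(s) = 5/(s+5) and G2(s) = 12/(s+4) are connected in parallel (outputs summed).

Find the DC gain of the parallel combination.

Parallel: G_eq = G1 + G2. DC gain = G1(0) + G2(0) = 5/5 + 12/4 = 1 + 3 = 4.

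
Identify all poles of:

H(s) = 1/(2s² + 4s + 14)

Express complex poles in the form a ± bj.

Discriminant = 4² - 4×2×14 = 16 - 112 = -96 < 0, so the poles are a complex conjugate pair s = (-4 ± j√96)/(2×2). Real part = -4/(2×2) = -4/4 = -1; imaginary part = ±√96/(2×2) ≈ 2.4495. Poles: s = -1 ± 2.4495j.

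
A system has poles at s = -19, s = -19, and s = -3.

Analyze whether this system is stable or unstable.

All poles are in the left half-plane. System is stable.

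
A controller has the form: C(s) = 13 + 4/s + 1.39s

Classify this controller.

This is a Proportional-Integral-Derivative (PID) controller.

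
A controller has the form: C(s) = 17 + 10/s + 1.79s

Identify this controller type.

This is a Proportional-Integral-Derivative (PID) controller.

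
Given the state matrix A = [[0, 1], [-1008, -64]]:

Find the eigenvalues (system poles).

det(A - λI) = λ² - (-64)λ + 1008 = (λ - (-28))(λ - (-36)). Eigenvalues: -28, -36.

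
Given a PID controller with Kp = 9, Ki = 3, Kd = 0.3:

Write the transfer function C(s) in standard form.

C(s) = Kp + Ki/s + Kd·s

Substituting values: C(s) = 9 + 3/s + 0.3s = (0.3s² + 9s + 3)/s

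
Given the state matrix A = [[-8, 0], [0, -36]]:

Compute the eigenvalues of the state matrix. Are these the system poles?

For diagonal matrix, eigenvalues are diagonal entries: λ₁ = -8, λ₂ = -36. Eigenvalues of A = system poles.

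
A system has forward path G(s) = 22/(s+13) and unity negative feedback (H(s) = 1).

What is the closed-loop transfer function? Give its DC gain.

T(s) = G/(1+GH) = [22/(s+13)] / [1 + 22/(s+13)] = 22/(s+13+22) = 22/(s+35). DC gain = 22/35 = 0.6286.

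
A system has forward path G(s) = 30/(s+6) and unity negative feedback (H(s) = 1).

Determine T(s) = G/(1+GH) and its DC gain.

T(s) = G/(1+GH) = [30/(s+6)] / [1 + 30/(s+6)] = 30/(s+6+30) = 30/(s+36). DC gain = 30/36 = 0.8333.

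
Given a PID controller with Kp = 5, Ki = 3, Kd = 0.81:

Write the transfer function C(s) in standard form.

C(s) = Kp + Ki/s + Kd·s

Substituting values: C(s) = 5 + 3/s + 0.81s = (0.81s² + 5s + 3)/s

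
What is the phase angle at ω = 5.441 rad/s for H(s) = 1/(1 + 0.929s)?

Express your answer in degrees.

Phase = -arctan(ωτ) = -arctan(5.441 × 0.929) = -78.8°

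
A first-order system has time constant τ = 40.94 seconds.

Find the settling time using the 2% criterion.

For first-order system, 2% settling time ≈ 4τ = 4 × 40.94 = 163.76 s.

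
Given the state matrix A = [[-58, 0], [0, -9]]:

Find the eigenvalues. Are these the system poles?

For diagonal matrix, eigenvalues are diagonal entries: λ₁ = -58, λ₂ = -9. Eigenvalues of A = system poles.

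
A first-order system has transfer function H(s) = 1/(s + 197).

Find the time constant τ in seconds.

For H(s) = 1/(s + 1/τ), the pole is at -1/τ = -197, so τ = 1/197 = 0.0051 s.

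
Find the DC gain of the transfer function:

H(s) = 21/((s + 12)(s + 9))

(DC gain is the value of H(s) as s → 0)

DC gain = H(0) = 21/(12 × 9) = 21/108 = 0.1944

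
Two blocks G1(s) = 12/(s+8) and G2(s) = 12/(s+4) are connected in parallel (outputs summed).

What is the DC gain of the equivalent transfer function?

Parallel: G_eq = G1 + G2. DC gain = G1(0) + G2(0) = 12/8 + 12/4 = 1.5 + 3 = 4.5.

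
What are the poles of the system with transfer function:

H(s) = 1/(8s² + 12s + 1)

Discriminant = 12² - 4×8×1 = 144 - 32 = 112 > 0, so two distinct real poles. Using quadratic formula: s = (-12 ± √112)/(2×8) = (-12 ± √112)/16, with √112 ≈ 10.5830. s₁ ≈ -0.0886, s₂ ≈ -1.4114. Poles: s₁ = -0.0886, s₂ = -1.4114.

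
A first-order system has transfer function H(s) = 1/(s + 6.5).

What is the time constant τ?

For H(s) = 1/(s + 1/τ), the pole is at -1/τ = -6.5, so τ = 1/6.5 = 0.1538 s.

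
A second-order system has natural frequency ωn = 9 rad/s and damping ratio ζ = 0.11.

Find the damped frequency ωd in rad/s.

ωd = ωn√(1 - ζ²) = 9√(1 - 0.11²) = 8.95 rad/s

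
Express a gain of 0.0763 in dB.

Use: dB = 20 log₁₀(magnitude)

dB = 20 log₁₀(0.0763) = -22.3 dB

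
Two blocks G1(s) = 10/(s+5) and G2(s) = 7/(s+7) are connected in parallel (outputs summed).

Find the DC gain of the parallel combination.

Parallel: G_eq = G1 + G2. DC gain = G1(0) + G2(0) = 10/5 + 7/7 = 2 + 1 = 3.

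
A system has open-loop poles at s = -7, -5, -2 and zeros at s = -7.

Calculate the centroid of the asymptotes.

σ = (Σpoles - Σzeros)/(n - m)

σ = (Σpoles - Σzeros)/(n - m) = (-14 - (-7))/(3 - 1) = -7/2 = -3.5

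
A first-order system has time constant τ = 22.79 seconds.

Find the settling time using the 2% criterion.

For first-order system, 2% settling time ≈ 4τ = 4 × 22.79 = 91.16 s.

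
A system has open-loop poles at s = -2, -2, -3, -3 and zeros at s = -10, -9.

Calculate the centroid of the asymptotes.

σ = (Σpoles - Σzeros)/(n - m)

σ = (Σpoles - Σzeros)/(n - m) = (-10 - (-19))/(4 - 2) = 9/2 = 4.5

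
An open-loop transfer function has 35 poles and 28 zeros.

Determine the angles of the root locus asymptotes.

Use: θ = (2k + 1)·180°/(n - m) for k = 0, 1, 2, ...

n - m = 35 - 28 = 7. Angles: θk = (2k + 1)·180°/7 = 25.71°, 77.14°, 128.57°, 180°, 231.43°, 282.86°, 334.29°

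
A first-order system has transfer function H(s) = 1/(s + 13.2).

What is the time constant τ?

For H(s) = 1/(s + 1/τ), the pole is at -1/τ = -13.2, so τ = 1/13.2 = 0.0758 s.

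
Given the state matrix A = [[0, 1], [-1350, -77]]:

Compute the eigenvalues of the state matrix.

det(A - λI) = λ² - (-77)λ + 1350 = (λ - (-27))(λ - (-50)). Eigenvalues: -27, -50.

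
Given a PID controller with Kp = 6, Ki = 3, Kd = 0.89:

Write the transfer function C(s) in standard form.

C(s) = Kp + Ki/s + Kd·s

Substituting values: C(s) = 6 + 3/s + 0.89s = (0.89s² + 6s + 3)/s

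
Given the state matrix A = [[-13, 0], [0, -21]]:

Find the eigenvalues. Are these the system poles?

For diagonal matrix, eigenvalues are diagonal entries: λ₁ = -13, λ₂ = -21. Eigenvalues of A = system poles.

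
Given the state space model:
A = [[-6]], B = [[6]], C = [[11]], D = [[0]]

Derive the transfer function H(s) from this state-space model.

(sI - A)⁻¹ = 1/(s + 6). H(s) = 11 × 6/(s + 6) + 0 = 66/(s + 6).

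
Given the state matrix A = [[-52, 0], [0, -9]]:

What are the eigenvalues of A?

For diagonal matrix, eigenvalues are diagonal entries: λ₁ = -52, λ₂ = -9.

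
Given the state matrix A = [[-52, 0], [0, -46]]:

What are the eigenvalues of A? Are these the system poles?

For diagonal matrix, eigenvalues are diagonal entries: λ₁ = -52, λ₂ = -46. Eigenvalues of A = system poles.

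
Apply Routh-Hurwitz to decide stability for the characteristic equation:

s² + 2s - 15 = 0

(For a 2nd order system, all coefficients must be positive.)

Coefficients: 1, 2, -15. c=-15 not positive, so system is unstable.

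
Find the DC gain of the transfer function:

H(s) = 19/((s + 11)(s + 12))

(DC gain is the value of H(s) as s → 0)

DC gain = H(0) = 19/(11 × 12) = 19/132 = 0.1439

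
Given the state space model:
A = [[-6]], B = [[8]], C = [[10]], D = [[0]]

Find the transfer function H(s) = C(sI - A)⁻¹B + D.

(sI - A)⁻¹ = 1/(s + 6). H(s) = 10 × 8/(s + 6) + 0 = 80/(s + 6).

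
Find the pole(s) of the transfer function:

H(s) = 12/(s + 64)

Pole is where denominator = 0: s + 64 = 0, so s = -64.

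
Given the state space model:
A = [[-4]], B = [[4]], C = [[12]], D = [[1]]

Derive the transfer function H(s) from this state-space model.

(sI - A)⁻¹ = 1/(s + 4). H(s) = 12×4/(s + 4) + 1 = (s + 52)/(s + 4).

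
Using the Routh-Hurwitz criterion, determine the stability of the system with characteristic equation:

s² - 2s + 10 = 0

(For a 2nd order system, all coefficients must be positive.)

Coefficients: 1, -2, 10. b=-2 not positive, so system is unstable.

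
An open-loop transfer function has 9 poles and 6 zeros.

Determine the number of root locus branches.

Root locus has n branches where n = number of poles = 9.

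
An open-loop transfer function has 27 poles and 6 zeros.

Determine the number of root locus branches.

Root locus has n branches where n = number of poles = 27.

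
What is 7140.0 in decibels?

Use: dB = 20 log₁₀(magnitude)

dB = 20 log₁₀(7140.0) = 77.1 dB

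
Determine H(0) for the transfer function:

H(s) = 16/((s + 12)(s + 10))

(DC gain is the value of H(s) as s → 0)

DC gain = H(0) = 16/(12 × 10) = 16/120 = 0.1333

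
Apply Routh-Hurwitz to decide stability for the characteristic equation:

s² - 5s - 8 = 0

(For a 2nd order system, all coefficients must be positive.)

Coefficients: 1, -5, -8. b=-5, c=-8 not positive, so system is unstable.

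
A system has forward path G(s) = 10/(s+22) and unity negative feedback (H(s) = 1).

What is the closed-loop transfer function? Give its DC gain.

T(s) = G/(1+GH) = [10/(s+22)] / [1 + 10/(s+22)] = 10/(s+22+10) = 10/(s+32). DC gain = 10/32 = 0.3125.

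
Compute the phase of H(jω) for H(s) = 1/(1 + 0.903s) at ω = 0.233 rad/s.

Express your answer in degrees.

Phase = -arctan(ωτ) = -arctan(0.233 × 0.903) = -11.9°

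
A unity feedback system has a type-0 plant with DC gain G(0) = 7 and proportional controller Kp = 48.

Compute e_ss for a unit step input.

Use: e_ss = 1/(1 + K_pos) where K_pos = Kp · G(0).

K_pos = Kp · G(0) = 48 × 7 = 336. e_ss = 1/(1 + 336) = 0.0030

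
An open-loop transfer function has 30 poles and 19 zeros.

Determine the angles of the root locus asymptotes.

n - m = 30 - 19 = 11. Angles: θk = (2k + 1)·180°/11 = 16.36°, 49.09°, 81.82°, 114.55°, 147.27°, 180°, 212.73°, 245.45°, 278.18°, 310.91°, 343.64°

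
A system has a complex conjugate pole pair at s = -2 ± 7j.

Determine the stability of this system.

Real part of poles is -2 (< 0, left half-plane). Stable.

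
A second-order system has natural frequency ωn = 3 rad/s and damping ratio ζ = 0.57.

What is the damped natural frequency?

ωd = ωn√(1 - ζ²) = 3√(1 - 0.57²) = 2.46 rad/s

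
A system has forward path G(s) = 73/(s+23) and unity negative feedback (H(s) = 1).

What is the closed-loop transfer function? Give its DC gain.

T(s) = G/(1+GH) = [73/(s+23)] / [1 + 73/(s+23)] = 73/(s+23+73) = 73/(s+96). DC gain = 73/96 = 0.7604.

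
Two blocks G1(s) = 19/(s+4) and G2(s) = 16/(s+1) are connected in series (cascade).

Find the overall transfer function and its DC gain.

Series: multiply transfer functions. G_eq = 19/(s+4) × 16/(s+1) = 304/((s+4)(s+1)). DC gain = 304/(4×1) = 76.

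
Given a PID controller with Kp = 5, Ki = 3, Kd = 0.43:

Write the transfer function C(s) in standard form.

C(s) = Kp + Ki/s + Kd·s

Substituting values: C(s) = 5 + 3/s + 0.43s = (0.43s² + 5s + 3)/s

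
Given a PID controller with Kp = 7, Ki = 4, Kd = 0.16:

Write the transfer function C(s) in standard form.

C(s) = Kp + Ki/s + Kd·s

Substituting values: C(s) = 7 + 4/s + 0.16s = (0.16s² + 7s + 4)/s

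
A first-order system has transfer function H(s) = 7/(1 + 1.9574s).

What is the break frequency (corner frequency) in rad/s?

Corner frequency = 1/τ = 1/1.9574 = 0.511 rad/s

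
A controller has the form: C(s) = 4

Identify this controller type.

This is a Proportional (P) controller.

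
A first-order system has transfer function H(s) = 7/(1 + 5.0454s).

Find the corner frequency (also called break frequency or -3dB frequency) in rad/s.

Corner frequency = 1/τ = 1/5.0454 = 0.198 rad/s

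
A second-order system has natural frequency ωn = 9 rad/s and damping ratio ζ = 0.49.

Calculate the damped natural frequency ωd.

ωd = ωn√(1 - ζ²) = 9√(1 - 0.49²) = 7.85 rad/s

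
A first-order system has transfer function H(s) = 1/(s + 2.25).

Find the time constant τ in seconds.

For H(s) = 1/(s + 1/τ), the pole is at -1/τ = -2.25, so τ = 1/2.25 = 0.4444 s.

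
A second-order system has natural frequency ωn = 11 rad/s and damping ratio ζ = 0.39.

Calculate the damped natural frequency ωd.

ωd = ωn√(1 - ζ²) = 11√(1 - 0.39²) = 10.13 rad/s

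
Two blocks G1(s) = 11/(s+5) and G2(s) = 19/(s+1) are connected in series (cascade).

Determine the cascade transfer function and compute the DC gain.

Series: multiply transfer functions. G_eq = 11/(s+5) × 19/(s+1) = 209/((s+5)(s+1)). DC gain = 209/(5×1) = 41.8.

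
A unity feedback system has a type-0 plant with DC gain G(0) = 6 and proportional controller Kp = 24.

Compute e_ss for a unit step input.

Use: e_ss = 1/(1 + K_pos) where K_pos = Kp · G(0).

K_pos = Kp · G(0) = 24 × 6 = 144. e_ss = 1/(1 + 144) = 0.0069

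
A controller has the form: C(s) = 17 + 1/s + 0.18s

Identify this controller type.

This is a Proportional-Integral-Derivative (PID) controller.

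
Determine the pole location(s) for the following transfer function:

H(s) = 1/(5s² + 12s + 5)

Discriminant = 12² - 4×5×5 = 144 - 100 = 44 > 0, so two distinct real poles. Using quadratic formula: s = (-12 ± √44)/(2×5) = (-12 ± √44)/10, with √44 ≈ 6.6332. s₁ ≈ -0.5367, s₂ ≈ -1.8633. Poles: s₁ = -0.5367, s₂ = -1.8633.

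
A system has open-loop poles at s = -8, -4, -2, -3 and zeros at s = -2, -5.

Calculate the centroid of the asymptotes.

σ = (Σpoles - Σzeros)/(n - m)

σ = (Σpoles - Σzeros)/(n - m) = (-17 - (-7))/(4 - 2) = -10/2 = -5.0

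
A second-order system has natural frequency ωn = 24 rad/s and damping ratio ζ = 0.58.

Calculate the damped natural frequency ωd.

ωd = ωn√(1 - ζ²) = 24√(1 - 0.58²) = 19.55 rad/s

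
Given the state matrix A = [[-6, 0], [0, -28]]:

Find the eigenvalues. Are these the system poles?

For diagonal matrix, eigenvalues are diagonal entries: λ₁ = -6, λ₂ = -28. Eigenvalues of A = system poles.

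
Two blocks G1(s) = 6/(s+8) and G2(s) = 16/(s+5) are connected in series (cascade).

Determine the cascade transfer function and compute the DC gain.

Series: multiply transfer functions. G_eq = 6/(s+8) × 16/(s+5) = 96/((s+8)(s+5)). DC gain = 96/(8×5) = 2.4.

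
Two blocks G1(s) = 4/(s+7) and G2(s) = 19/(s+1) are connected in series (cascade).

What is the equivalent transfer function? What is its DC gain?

Series: multiply transfer functions. G_eq = 4/(s+7) × 19/(s+1) = 76/((s+7)(s+1)). DC gain = 76/(7×1) = 10.8571.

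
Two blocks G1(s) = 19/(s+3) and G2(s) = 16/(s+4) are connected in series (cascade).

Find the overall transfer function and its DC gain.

Series: multiply transfer functions. G_eq = 19/(s+3) × 16/(s+4) = 304/((s+3)(s+4)). DC gain = 304/(3×4) = 25.3333.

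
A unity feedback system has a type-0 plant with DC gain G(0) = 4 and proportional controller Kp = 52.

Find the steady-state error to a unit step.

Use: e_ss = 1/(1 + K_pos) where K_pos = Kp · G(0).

K_pos = Kp · G(0) = 52 × 4 = 208. e_ss = 1/(1 + 208) = 0.0048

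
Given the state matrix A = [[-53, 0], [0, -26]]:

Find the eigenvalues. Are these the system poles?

For diagonal matrix, eigenvalues are diagonal entries: λ₁ = -53, λ₂ = -26. Eigenvalues of A = system poles.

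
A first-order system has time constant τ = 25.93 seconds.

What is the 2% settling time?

For first-order system, 2% settling time ≈ 4τ = 4 × 25.93 = 103.72 s.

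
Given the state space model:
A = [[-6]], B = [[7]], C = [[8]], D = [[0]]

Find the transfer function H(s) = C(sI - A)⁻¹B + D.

(sI - A)⁻¹ = 1/(s + 6). H(s) = 8 × 7/(s + 6) + 0 = 56/(s + 6).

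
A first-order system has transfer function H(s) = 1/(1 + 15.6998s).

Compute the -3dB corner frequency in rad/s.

Corner frequency = 1/τ = 1/15.6998 = 0.064 rad/s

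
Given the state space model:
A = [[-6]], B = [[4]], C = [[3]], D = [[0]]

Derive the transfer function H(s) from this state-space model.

(sI - A)⁻¹ = 1/(s + 6). H(s) = 3 × 4/(s + 6) + 0 = 12/(s + 6).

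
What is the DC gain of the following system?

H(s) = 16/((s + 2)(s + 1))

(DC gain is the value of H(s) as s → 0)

DC gain = H(0) = 16/(2 × 1) = 16/2 = 8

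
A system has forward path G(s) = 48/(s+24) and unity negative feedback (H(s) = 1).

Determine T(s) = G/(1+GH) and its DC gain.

T(s) = G/(1+GH) = [48/(s+24)] / [1 + 48/(s+24)] = 48/(s+24+48) = 48/(s+72). DC gain = 48/72 = 0.6667.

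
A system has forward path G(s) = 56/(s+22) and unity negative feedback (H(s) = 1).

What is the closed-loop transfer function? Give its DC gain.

T(s) = G/(1+GH) = [56/(s+22)] / [1 + 56/(s+22)] = 56/(s+22+56) = 56/(s+78). DC gain = 56/78 = 0.7179.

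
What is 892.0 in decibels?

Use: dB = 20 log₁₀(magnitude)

dB = 20 log₁₀(892.0) = 59.0 dB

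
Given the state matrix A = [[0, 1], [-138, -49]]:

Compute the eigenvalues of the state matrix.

det(A - λI) = λ² - (-49)λ + 138 = (λ - (-46))(λ - (-3)). Eigenvalues: -46, -3.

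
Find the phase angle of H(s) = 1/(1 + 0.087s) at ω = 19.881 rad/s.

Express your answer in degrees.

Phase = -arctan(ωτ) = -arctan(19.881 × 0.087) = -60.0°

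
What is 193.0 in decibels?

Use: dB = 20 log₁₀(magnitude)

dB = 20 log₁₀(193.0) = 45.7 dB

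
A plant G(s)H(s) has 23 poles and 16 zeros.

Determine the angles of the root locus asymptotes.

n - m = 23 - 16 = 7. Angles: θk = (2k + 1)·180°/7 = 25.71°, 77.14°, 128.57°, 180°, 231.43°, 282.86°, 334.29°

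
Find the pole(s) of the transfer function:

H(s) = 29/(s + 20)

Pole is where denominator = 0: s + 20 = 0, so s = -20.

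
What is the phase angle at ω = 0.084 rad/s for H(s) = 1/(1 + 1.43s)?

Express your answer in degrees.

Phase = -arctan(ωτ) = -arctan(0.084 × 1.43) = -6.8°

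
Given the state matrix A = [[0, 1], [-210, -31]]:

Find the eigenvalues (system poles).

det(A - λI) = λ² - (-31)λ + 210 = (λ - (-21))(λ - (-10)). Eigenvalues: -21, -10.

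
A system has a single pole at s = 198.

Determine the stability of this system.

Pole at s = 198 is in the right half-plane. Unstable.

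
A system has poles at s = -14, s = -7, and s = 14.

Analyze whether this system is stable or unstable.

Pole(s) at s = 14 are not in the left half-plane. System is unstable.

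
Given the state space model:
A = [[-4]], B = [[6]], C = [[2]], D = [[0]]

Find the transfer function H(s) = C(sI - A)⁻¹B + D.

(sI - A)⁻¹ = 1/(s + 4). H(s) = 2 × 6/(s + 4) + 0 = 12/(s + 4).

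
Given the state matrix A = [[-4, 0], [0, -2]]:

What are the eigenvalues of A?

For diagonal matrix, eigenvalues are diagonal entries: λ₁ = -4, λ₂ = -2.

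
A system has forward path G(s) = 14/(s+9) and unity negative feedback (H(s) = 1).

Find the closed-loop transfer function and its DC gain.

T(s) = G/(1+GH) = [14/(s+9)] / [1 + 14/(s+9)] = 14/(s+9+14) = 14/(s+23). DC gain = 14/23 = 0.6087.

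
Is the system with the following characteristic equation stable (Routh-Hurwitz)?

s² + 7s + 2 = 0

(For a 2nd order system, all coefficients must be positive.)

Coefficients: 1, 7, 2. All positive, so system is stable.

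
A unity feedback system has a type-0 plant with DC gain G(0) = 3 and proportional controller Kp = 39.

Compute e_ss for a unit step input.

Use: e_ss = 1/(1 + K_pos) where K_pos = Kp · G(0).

K_pos = Kp · G(0) = 39 × 3 = 117. e_ss = 1/(1 + 117) = 0.0085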